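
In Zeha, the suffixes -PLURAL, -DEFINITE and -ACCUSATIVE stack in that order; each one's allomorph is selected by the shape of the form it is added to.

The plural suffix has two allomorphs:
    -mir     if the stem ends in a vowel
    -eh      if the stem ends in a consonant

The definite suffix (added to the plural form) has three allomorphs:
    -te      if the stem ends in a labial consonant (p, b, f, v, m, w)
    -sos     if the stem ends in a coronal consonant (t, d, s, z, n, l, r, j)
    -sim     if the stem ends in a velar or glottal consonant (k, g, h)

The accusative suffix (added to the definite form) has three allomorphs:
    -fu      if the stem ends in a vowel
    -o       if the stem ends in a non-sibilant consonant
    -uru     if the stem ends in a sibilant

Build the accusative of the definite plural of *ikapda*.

*ikapda*: final sound = /a/, a vowel → -mir → *ikapdamir*.
The final consonant of the plural form *ikapdamir* is /r/, which is coronal, so the definite suffix is -sos, giving *ikapdamirsos*.
The definite form *ikapdamirsos*: final sound = /s/, a sibilant → -uru → *ikapdamirsosuru*.

ikapdamirsosuru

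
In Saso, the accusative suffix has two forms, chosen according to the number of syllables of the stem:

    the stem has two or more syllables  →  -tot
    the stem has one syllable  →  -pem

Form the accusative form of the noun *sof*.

sofpem

*sof* has one syllable, so the suffix is -pem, giving *sofpem*.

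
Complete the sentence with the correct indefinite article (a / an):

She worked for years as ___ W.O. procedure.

The indefinite article is chosen by the initial *sound* of the following word, not its spelling.
The initialism *W.O.* is read letter by letter; the first letter, W, is pronounced /ˈdʌbəl.juː/, which begins with a consonant sound.
So the article is *a*: She worked for years as a W.O. procedure.

a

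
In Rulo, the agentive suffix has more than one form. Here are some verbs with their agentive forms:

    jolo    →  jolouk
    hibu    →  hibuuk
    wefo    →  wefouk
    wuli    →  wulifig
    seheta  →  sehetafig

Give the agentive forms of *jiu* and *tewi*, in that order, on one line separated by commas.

jiuuk, tewifig

The suffix is conditioned by the last vowel: -uk when the last vowel of the stem is a rounded vowel (*jolo*, *hibu*, *wefo*); -fig when the last vowel of the stem is an unrounded vowel (*wuli*, *seheta*).
*jiu*: last vowel = /u/, a rounded vowel → -uk → *jiuuk*.
The last vowel of *tewi* is /i/, which is an unrounded vowel, so the suffix is -fig, giving *tewifig*.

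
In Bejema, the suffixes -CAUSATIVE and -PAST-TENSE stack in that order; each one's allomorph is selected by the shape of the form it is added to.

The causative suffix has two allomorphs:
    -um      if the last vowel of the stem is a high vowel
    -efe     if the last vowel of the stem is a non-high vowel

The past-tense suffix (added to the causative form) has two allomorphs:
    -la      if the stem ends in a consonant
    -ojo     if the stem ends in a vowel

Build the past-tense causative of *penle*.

penleefeojo

Since the last vowel of *penle* is /e/ (a non-high vowel), it takes -efe, giving *penleefe*.
The causative form *penleefe* — final sound /e/ (a vowel) → -ojo → *penleefeojo*.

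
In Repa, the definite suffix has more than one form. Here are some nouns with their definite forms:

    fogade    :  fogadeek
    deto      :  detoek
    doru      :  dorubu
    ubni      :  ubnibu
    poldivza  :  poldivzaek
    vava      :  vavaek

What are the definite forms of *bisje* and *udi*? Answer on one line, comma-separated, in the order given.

The alternation tracks the last vowel of the stem — -bu when the last vowel of the stem is a high vowel (*doru*, *ubni*); -ek when the last vowel of the stem is a non-high vowel (*fogade*, *deto*, *poldivza*, *vava*).
*bisje*: last vowel = /e/, a non-high vowel → -ek → *bisjeek*.
*udi* — last vowel /i/ (a high vowel) → -bu → *udibu*.

bisjeek, udibu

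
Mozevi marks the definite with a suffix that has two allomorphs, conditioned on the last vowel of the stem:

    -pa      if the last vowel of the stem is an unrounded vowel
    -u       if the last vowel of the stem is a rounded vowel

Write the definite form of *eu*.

The last vowel of *eu* is /u/, which is a rounded vowel, so the suffix is -u, giving *euu*.

euu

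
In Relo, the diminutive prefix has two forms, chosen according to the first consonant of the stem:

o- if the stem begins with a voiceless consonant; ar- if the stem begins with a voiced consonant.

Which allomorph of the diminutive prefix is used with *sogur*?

Since the first consonant of *sogur* is /s/ (voiceless), it takes o-.

o-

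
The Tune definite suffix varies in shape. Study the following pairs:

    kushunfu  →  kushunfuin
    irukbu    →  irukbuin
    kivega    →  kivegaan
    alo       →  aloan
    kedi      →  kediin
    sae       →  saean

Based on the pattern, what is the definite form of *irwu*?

irwuin

The alternation tracks the last vowel of the stem — -in when the last vowel of the stem is a high vowel (*kushunfu*, *irukbu*, *kedi*); -an when the last vowel of the stem is a non-high vowel (*kivega*, *alo*, *sae*).
*irwu*: last vowel = /u/, a high vowel → -in → *irwuin*.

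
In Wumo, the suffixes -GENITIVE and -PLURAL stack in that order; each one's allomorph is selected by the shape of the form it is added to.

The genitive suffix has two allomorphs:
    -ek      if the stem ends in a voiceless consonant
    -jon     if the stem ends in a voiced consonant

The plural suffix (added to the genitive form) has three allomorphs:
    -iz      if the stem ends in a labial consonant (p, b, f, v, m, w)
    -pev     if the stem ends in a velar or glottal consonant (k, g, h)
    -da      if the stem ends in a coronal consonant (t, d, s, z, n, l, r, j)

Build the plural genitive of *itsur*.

itsurjonda

The final consonant of *itsur* is /r/, which is voiced, so the genitive suffix is -jon, giving *itsurjon*.
The genitive form *itsurjon* — final consonant /n/ (coronal) → -da → *itsurjonda*.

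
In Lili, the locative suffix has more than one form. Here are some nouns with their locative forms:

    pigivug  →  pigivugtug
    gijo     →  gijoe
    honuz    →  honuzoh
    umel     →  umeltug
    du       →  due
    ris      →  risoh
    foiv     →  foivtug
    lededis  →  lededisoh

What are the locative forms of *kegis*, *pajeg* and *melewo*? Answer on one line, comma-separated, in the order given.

kegisoh, pajegtug, melewoe

The suffix is conditioned by the final sound: -oh when the stem ends in a sibilant (*honuz*, *ris*, *lededis*); -tug when the stem ends in a non-sibilant consonant (*pigivug*, *umel*, *foiv*); -e when the stem ends in a vowel (*gijo*, *du*).
*kegis* — final sound /s/ (a sibilant) → -oh → *kegisoh*.
The final sound of *pajeg* is /g/, which is a non-sibilant consonant, so the suffix is -tug, giving *pajegtug*.
*melewo* — final sound /o/ (a vowel) → -e → *melewoe*.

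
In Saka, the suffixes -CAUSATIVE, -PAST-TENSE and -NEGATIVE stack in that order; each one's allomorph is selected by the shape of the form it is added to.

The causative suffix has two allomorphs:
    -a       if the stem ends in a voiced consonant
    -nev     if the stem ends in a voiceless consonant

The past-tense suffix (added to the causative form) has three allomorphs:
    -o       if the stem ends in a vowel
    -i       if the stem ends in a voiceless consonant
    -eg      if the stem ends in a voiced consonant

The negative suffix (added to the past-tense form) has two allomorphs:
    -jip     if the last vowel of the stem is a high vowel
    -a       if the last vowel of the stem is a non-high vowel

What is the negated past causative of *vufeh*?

vufehnevega

Since the final consonant of *vufeh* is /h/ (voiceless), it takes -nev, giving *vufehnev*.
The causative form *vufehnev* — final sound /v/ (a voiced consonant) → -eg → *vufehneveg*.
The past-tense form *vufehneveg*: last vowel = /e/, a non-high vowel → -a → *vufehnevega*.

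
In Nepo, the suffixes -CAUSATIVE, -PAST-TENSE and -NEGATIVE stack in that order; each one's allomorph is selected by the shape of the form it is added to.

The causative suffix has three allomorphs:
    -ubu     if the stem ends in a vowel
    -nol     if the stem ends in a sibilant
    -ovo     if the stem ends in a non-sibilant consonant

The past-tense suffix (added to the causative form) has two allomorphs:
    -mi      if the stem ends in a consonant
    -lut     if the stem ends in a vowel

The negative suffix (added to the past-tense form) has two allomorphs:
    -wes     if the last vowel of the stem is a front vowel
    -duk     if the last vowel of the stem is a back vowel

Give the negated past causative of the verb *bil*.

bilovolutduk

*bil*: final sound = /l/, a non-sibilant consonant → -ovo → *bilovo*.
The final sound of the causative form *bilovo* is /o/, which is a vowel, so the past-tense suffix is -lut, giving *bilovolut*.
The last vowel of the past-tense form *bilovolut* is /u/, which is a back vowel, so the negative suffix is -duk, giving *bilovolutduk*.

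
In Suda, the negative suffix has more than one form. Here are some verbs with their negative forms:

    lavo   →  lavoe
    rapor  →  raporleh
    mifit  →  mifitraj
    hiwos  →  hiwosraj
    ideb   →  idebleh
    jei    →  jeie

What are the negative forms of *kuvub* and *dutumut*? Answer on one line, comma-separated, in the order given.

The suffix is conditioned by the final sound: -raj when the stem ends in a voiceless consonant (*mifit*, *hiwos*); -leh when the stem ends in a voiced consonant (*rapor*, *ideb*); -e when the stem ends in a vowel (*lavo*, *jei*).
Since the final sound of *kuvub* is /b/ (a voiced consonant), it takes -leh, giving *kuvubleh*.
The final sound of *dutumut* is /t/, which is a voiceless consonant, so the suffix is -raj, giving *dutumutraj*.

kuvubleh, dutumutraj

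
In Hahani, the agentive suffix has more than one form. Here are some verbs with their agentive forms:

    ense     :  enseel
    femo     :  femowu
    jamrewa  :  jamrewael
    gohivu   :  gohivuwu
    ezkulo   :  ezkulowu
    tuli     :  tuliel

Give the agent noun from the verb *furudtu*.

The alternation tracks the last vowel of the stem — -wu when the last vowel of the stem is a rounded vowel (*femo*, *gohivu*, *ezkulo*); -el when the last vowel of the stem is an unrounded vowel (*ense*, *jamrewa*, *tuli*).
Since the last vowel of *furudtu* is /u/ (a rounded vowel), it takes -wu, giving *furudtuwu*.

furudtuwu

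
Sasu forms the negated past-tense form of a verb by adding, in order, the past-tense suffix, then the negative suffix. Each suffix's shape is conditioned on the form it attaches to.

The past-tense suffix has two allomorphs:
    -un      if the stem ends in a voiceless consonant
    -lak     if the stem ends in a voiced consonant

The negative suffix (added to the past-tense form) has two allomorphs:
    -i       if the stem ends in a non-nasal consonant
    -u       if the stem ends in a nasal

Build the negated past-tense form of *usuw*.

usuwlaki

*usuw*: final consonant = /w/, voiced → -lak → *usuwlak*.
The final consonant of the past-tense form *usuwlak* is /k/, which is non-nasal, so the negative suffix is -i, giving *usuwlaki*.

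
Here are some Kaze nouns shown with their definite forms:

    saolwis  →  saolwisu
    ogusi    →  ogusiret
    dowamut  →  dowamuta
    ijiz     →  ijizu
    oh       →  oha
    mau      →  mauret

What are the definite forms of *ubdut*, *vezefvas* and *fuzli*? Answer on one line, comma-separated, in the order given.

Looking at the final sound of each stem: -u when the stem ends in a sibilant (*saolwis*, *ijiz*); -a when the stem ends in a non-sibilant consonant (*dowamut*, *oh*); -ret when the stem ends in a vowel (*ogusi*, *mau*).
*ubdut*: final sound = /t/, a non-sibilant consonant → -a → *ubduta*.
Since the final sound of *vezefvas* is /s/ (a sibilant), it takes -u, giving *vezefvasu*.
The final sound of *fuzli* is /i/, which is a vowel, so the suffix is -ret, giving *fuzliret*.

ubduta, vezefvasu, fuzliret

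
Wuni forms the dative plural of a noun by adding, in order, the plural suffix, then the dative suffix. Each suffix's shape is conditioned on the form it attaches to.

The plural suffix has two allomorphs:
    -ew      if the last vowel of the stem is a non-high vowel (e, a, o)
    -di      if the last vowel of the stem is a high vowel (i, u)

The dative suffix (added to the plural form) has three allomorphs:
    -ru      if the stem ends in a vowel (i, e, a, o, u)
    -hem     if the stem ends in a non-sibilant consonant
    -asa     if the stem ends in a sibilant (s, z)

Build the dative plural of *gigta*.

gigtaewhem

*gigta* — last vowel /a/ (a non-high vowel) → -ew → *gigtaew*.
Since the final sound of the plural form *gigtaew* is /w/ (a non-sibilant consonant), it takes -hem, giving *gigtaewhem*.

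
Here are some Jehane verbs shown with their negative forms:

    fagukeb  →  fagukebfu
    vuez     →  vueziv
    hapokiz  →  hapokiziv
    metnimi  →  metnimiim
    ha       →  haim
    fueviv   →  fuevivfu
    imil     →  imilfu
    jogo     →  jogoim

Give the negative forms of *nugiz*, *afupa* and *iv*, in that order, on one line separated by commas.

Looking at the final sound of each stem: -iv when the stem ends in a sibilant (*vuez*, *hapokiz*); -fu when the stem ends in a non-sibilant consonant (*fagukeb*, *fueviv*, *imil*); -im when the stem ends in a vowel (*metnimi*, *ha*, *jogo*).
Since the final sound of *nugiz* is /z/ (a sibilant), it takes -iv, giving *nugiziv*.
Since the final sound of *afupa* is /a/ (a vowel), it takes -im, giving *afupaim*.
*iv* — final sound /v/ (a non-sibilant consonant) → -fu → *ivfu*.

nugiziv, afupaim, ivfu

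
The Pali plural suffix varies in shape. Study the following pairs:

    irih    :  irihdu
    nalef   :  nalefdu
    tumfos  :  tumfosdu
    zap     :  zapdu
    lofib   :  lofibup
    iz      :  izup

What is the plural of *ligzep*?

The pattern is voicing of the final consonant: -du when the stem ends in a voiceless consonant (*irih*, *nalef*, *tumfos*, *zap*); -up when the stem ends in a voiced consonant (*lofib*, *iz*).
*ligzep*: final consonant = /p/, voiceless → -du → *ligzepdu*.

ligzepdu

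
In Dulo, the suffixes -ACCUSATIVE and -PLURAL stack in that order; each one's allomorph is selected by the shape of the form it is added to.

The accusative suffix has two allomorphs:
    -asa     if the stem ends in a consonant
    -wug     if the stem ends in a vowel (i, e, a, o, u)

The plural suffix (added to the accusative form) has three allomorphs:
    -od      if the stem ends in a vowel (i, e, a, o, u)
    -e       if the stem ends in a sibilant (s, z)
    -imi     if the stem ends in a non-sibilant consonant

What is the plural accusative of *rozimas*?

rozimasasaod

*rozimas* — final sound /s/ (a consonant) → -asa → *rozimasasa*.
Since the final sound of the accusative form *rozimasasa* is /a/ (a vowel), it takes -od, giving *rozimasasaod*.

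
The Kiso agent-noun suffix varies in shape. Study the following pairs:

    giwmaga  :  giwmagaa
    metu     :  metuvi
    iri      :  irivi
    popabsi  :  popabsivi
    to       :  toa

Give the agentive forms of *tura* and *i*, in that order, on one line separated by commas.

The pattern is height harmony: -vi when the last vowel of the stem is a high vowel (*metu*, *iri*, *popabsi*); -a when the last vowel of the stem is a non-high vowel (*giwmaga*, *to*).
Since the last vowel of *tura* is /a/ (a non-high vowel), it takes -a, giving *turaa*.
The last vowel of *i* is /i/, which is a high vowel, so the suffix is -vi, giving *ivi*.

turaa, ivi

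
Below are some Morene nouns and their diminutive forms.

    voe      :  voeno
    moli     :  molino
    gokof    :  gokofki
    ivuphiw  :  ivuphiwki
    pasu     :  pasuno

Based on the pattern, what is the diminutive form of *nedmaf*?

nedmafki

Looking at the final sound of each stem: -ki when the stem ends in a consonant (*gokof*, *ivuphiw*); -no when the stem ends in a vowel (*voe*, *moli*, *pasu*).
*nedmaf*: final sound = /f/, a consonant → -ki → *nedmafki*.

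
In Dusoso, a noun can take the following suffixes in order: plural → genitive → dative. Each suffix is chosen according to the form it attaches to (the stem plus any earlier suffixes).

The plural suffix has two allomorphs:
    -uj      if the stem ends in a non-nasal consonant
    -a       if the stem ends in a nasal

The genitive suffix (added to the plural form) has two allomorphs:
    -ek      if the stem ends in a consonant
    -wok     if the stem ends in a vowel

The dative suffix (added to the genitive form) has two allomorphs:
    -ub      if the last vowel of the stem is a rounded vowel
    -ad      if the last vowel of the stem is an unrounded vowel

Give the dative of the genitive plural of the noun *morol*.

*morol* — final consonant /l/ (non-nasal) → -uj → *moroluj*.
The plural form *moroluj*: final sound = /j/, a consonant → -ek → *morolujek*.
The genitive form *morolujek* — last vowel /e/ (an unrounded vowel) → -ad → *morolujekad*.

morolujekad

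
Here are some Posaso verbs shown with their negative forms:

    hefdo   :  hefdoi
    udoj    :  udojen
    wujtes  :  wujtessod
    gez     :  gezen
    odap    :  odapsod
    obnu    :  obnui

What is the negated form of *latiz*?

latizen

The suffix is conditioned by the final sound: -sod when the stem ends in a voiceless consonant (*wujtes*, *odap*); -en when the stem ends in a voiced consonant (*udoj*, *gez*); -i when the stem ends in a vowel (*hefdo*, *obnu*).
Since the final sound of *latiz* is /z/ (a voiced consonant), it takes -en, giving *latizen*.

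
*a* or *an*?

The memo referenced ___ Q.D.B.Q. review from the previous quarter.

a

The indefinite article is chosen by the initial *sound* of the following word, not its spelling.
The initialism *Q.D.B.Q.* is read letter by letter; the first letter, Q, is pronounced /kjuː/, which begins with a consonant sound.
So the article is *a*: The memo referenced a Q.D.B.Q. review from the previous quarter.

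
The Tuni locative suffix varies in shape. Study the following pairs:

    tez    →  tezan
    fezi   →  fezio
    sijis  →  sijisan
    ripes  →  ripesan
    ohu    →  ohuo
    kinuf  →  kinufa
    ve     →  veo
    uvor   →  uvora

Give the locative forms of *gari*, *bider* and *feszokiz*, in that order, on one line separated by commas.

gario, bidera, feszokizan

The suffix is conditioned by the final sound: -an when the stem ends in a sibilant (*tez*, *sijis*, *ripes*); -a when the stem ends in a non-sibilant consonant (*kinuf*, *uvor*); -o when the stem ends in a vowel (*fezi*, *ohu*, *ve*).
The final sound of *gari* is /i/, which is a vowel, so the suffix is -o, giving *gario*.
*bider*: final sound = /r/, a non-sibilant consonant → -a → *bidera*.
The final sound of *feszokiz* is /z/, which is a sibilant, so the suffix is -an, giving *feszokizan*.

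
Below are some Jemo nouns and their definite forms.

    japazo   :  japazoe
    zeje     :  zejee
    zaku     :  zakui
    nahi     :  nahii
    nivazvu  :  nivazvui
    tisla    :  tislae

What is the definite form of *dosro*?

The alternation tracks the last vowel of the stem — -i when the last vowel of the stem is a high vowel (*zaku*, *nahi*, *nivazvu*); -e when the last vowel of the stem is a non-high vowel (*japazo*, *zeje*, *tisla*).
*dosro* — last vowel /o/ (a non-high vowel) → -e → *dosroe*.

dosroe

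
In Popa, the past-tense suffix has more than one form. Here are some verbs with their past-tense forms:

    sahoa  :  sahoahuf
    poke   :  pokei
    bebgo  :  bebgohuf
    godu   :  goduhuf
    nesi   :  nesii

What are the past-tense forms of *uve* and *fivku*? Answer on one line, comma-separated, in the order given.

The suffix is conditioned by the last vowel: -i when the last vowel of the stem is a front vowel (*poke*, *nesi*); -huf when the last vowel of the stem is a back vowel (*sahoa*, *bebgo*, *godu*).
*uve* — last vowel /e/ (a front vowel) → -i → *uvei*.
*fivku* — last vowel /u/ (a back vowel) → -huf → *fivkuhuf*.

uvei, fivkuhuf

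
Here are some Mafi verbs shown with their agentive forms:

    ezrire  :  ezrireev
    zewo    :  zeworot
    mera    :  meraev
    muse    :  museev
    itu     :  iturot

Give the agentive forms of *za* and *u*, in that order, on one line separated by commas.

zaev, urot

The pattern is rounding harmony: -rot when the last vowel of the stem is a rounded vowel (*zewo*, *itu*); -ev when the last vowel of the stem is an unrounded vowel (*ezrire*, *mera*, *muse*).
Since the last vowel of *za* is /a/ (an unrounded vowel), it takes -ev, giving *zaev*.
*u* — last vowel /u/ (a rounded vowel) → -rot → *urot*.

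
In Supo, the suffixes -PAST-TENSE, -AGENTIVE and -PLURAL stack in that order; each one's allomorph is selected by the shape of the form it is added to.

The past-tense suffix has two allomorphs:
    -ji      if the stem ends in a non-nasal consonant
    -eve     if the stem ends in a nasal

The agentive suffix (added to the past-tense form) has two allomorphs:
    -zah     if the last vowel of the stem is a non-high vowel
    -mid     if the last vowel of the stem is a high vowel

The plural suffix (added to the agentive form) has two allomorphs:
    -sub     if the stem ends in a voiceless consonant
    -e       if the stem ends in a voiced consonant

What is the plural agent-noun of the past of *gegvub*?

gegvubjimide

Since the final consonant of *gegvub* is /b/ (non-nasal), it takes -ji, giving *gegvubji*.
The last vowel of the past-tense form *gegvubji* is /i/, which is a high vowel, so the agentive suffix is -mid, giving *gegvubjimid*.
The final consonant of the agentive form *gegvubjimid* is /d/, which is voiced, so the plural suffix is -e, giving *gegvubjimide*.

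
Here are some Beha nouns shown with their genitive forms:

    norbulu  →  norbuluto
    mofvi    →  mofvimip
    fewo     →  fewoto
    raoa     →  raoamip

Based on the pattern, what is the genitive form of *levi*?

levimip

The pattern is rounding harmony: -to when the last vowel of the stem is a rounded vowel (*norbulu*, *fewo*); -mip when the last vowel of the stem is an unrounded vowel (*mofvi*, *raoa*).
Since the last vowel of *levi* is /i/ (an unrounded vowel), it takes -mip, giving *levimip*.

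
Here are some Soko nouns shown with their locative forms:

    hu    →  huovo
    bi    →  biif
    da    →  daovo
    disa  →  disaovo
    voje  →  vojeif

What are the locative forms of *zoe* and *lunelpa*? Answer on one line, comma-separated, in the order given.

zoeif, lunelpaovo

The alternation tracks the last vowel of the stem — -if when the last vowel of the stem is a front vowel (*bi*, *voje*); -ovo when the last vowel of the stem is a back vowel (*hu*, *da*, *disa*).
The last vowel of *zoe* is /e/, which is a front vowel, so the suffix is -if, giving *zoeif*.
The last vowel of *lunelpa* is /a/, which is a back vowel, so the suffix is -ovo, giving *lunelpaovo*.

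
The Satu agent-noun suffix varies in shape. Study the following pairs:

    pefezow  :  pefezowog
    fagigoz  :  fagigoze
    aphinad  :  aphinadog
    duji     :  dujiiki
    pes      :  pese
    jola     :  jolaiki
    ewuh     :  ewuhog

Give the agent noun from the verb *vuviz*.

vuvize

The alternation tracks the final sound of the stem — -e when the stem ends in a sibilant (*fagigoz*, *pes*); -og when the stem ends in a non-sibilant consonant (*pefezow*, *aphinad*, *ewuh*); -iki when the stem ends in a vowel (*duji*, *jola*).
The final sound of *vuviz* is /z/, which is a sibilant, so the suffix is -e, giving *vuvize*.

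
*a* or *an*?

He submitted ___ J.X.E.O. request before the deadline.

a

The indefinite article is chosen by the initial *sound* of the following word, not its spelling.
The initialism *J.X.E.O.* is read letter by letter; the first letter, J, is pronounced /dʒeɪ/, which begins with a consonant sound.
So the article is *a*: He submitted a J.X.E.O. request before the deadline.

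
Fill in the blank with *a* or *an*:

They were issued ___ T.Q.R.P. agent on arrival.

The indefinite article is chosen by the initial *sound* of the following word, not its spelling.
The initialism *T.Q.R.P.* is read letter by letter; the first letter, T, is pronounced /tiː/, which begins with a consonant sound.
So the article is *a*: They were issued a T.Q.R.P. agent on arrival.

a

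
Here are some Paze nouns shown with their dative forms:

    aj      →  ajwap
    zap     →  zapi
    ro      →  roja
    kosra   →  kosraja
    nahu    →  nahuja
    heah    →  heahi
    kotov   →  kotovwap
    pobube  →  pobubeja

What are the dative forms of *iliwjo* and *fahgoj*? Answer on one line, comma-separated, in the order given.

Looking at the final sound of each stem: -i when the stem ends in a voiceless consonant (*zap*, *heah*); -wap when the stem ends in a voiced consonant (*aj*, *kotov*); -ja when the stem ends in a vowel (*ro*, *kosra*, *nahu*, *pobube*).
Since the final sound of *iliwjo* is /o/ (a vowel), it takes -ja, giving *iliwjoja*.
*fahgoj*: final sound = /j/, a voiced consonant → -wap → *fahgojwap*.

iliwjoja, fahgojwap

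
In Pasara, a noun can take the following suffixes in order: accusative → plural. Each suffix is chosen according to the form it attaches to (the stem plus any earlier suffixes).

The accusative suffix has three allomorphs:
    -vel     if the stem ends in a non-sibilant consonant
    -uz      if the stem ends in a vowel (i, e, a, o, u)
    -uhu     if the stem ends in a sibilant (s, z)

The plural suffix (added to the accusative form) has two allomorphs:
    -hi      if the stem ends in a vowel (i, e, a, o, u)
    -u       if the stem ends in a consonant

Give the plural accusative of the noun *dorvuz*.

*dorvuz*: final sound = /z/, a sibilant → -uhu → *dorvuzuhu*.
The accusative form *dorvuzuhu*: final sound = /u/, a vowel → -hi → *dorvuzuhuhi*.

dorvuzuhuhi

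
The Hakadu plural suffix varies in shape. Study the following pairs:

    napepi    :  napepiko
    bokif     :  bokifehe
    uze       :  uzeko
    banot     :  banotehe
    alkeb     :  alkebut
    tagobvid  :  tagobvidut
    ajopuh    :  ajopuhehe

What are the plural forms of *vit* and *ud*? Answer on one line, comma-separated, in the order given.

vitehe, udut

The alternation tracks the final sound of the stem — -ehe when the stem ends in a voiceless consonant (*bokif*, *banot*, *ajopuh*); -ut when the stem ends in a voiced consonant (*alkeb*, *tagobvid*); -ko when the stem ends in a vowel (*napepi*, *uze*).
Since the final sound of *vit* is /t/ (a voiceless consonant), it takes -ehe, giving *vitehe*.
Since the final sound of *ud* is /d/ (a voiced consonant), it takes -ut, giving *udut*.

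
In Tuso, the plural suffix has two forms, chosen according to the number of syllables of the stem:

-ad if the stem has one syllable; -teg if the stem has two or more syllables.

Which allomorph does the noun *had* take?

-ad

With one syllable, *had* takes -ad.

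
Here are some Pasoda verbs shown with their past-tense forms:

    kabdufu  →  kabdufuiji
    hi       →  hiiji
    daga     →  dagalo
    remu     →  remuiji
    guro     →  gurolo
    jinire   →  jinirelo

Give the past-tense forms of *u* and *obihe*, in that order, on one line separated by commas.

The suffix is conditioned by the last vowel: -iji when the last vowel of the stem is a high vowel (*kabdufu*, *hi*, *remu*); -lo when the last vowel of the stem is a non-high vowel (*daga*, *guro*, *jinire*).
Since the last vowel of *u* is /u/ (a high vowel), it takes -iji, giving *uiji*.
Since the last vowel of *obihe* is /e/ (a non-high vowel), it takes -lo, giving *obihelo*.

uiji, obihelo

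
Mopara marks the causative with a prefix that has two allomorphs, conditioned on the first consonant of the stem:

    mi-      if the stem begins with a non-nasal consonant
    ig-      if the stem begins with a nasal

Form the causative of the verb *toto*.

*toto*: first consonant = /t/, non-nasal → mi- → *mitoto*.

mitoto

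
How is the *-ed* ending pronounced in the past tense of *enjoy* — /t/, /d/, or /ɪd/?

/d/

The stem *enjoy* ends in a voiced sound other than /d/.
The -ed suffix is realized as /ɪd/ after /t, d/; as /t/ after other voiceless consonants; and as /d/ after other voiced sounds.
So -ed on *enjoy* is pronounced /d/.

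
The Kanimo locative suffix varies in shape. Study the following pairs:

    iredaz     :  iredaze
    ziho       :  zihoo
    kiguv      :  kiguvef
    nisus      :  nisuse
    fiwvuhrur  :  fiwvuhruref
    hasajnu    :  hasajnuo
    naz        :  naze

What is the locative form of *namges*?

The suffix is conditioned by the final sound: -e when the stem ends in a sibilant (*iredaz*, *nisus*, *naz*); -ef when the stem ends in a non-sibilant consonant (*kiguv*, *fiwvuhrur*); -o when the stem ends in a vowel (*ziho*, *hasajnu*).
Since the final sound of *namges* is /s/ (a sibilant), it takes -e, giving *namgese*.

namgese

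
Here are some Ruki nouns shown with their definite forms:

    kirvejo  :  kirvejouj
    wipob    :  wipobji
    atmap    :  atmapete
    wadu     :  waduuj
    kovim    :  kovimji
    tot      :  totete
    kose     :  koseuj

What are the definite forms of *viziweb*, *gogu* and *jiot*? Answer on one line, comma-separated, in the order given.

viziwebji, goguuj, jiotete

The suffix is conditioned by the final sound: -ete when the stem ends in a voiceless consonant (*atmap*, *tot*); -ji when the stem ends in a voiced consonant (*wipob*, *kovim*); -uj when the stem ends in a vowel (*kirvejo*, *wadu*, *kose*).
The final sound of *viziweb* is /b/, which is a voiced consonant, so the suffix is -ji, giving *viziwebji*.
*gogu* — final sound /u/ (a vowel) → -uj → *goguuj*.
*jiot*: final sound = /t/, a voiceless consonant → -ete → *jiotete*.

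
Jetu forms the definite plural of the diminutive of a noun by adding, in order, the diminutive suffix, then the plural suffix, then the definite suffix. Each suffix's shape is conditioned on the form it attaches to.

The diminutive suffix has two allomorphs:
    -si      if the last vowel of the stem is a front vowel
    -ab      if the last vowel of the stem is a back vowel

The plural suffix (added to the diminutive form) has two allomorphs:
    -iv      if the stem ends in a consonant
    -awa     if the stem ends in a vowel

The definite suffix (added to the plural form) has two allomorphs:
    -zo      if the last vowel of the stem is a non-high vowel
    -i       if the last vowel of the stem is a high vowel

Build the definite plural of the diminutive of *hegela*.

*hegela*: last vowel = /a/, a back vowel → -ab → *hegelaab*.
The diminutive form *hegelaab*: final sound = /b/, a consonant → -iv → *hegelaabiv*.
The last vowel of the plural form *hegelaabiv* is /i/, which is a high vowel, so the definite suffix is -i, giving *hegelaabivi*.

hegelaabivi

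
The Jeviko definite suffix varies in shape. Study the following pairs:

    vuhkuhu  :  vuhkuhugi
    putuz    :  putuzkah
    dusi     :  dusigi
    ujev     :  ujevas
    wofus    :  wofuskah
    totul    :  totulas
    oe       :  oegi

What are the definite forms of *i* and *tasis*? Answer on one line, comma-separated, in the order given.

igi, tasiskah

The pattern is sibilance of the final sound: -kah when the stem ends in a sibilant (*putuz*, *wofus*); -as when the stem ends in a non-sibilant consonant (*ujev*, *totul*); -gi when the stem ends in a vowel (*vuhkuhu*, *dusi*, *oe*).
*i*: final sound = /i/, a vowel → -gi → *igi*.
Since the final sound of *tasis* is /s/ (a sibilant), it takes -kah, giving *tasiskah*.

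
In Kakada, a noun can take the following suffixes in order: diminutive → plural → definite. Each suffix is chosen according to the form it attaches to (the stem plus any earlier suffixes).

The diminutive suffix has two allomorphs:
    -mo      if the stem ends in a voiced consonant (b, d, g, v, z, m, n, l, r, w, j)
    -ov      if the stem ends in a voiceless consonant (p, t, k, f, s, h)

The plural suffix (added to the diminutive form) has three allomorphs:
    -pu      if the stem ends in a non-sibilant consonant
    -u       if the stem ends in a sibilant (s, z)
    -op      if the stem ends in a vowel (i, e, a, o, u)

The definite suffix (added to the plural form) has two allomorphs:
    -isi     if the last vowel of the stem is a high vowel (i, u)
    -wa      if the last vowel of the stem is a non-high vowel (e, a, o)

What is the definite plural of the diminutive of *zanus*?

zanusovpuisi

The final consonant of *zanus* is /s/, which is voiceless, so the diminutive suffix is -ov, giving *zanusov*.
The diminutive form *zanusov* — final sound /v/ (a non-sibilant consonant) → -pu → *zanusovpu*.
The plural form *zanusovpu* — last vowel /u/ (a high vowel) → -isi → *zanusovpuisi*.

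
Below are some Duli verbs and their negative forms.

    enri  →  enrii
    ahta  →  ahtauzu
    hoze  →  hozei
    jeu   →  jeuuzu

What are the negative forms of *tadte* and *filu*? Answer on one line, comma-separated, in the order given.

tadtei, filuuzu

The suffix is conditioned by the last vowel: -i when the last vowel of the stem is a front vowel (*enri*, *hoze*); -uzu when the last vowel of the stem is a back vowel (*ahta*, *jeu*).
*tadte*: last vowel = /e/, a front vowel → -i → *tadtei*.
*filu*: last vowel = /u/, a back vowel → -uzu → *filuuzu*.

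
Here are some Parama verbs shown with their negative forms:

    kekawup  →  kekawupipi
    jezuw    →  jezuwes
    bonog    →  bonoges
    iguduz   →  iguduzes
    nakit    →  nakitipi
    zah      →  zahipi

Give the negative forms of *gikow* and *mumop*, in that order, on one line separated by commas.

gikowes, mumopipi

The alternation tracks the final consonant of the stem — -ipi when the stem ends in a voiceless consonant (*kekawup*, *nakit*, *zah*); -es when the stem ends in a voiced consonant (*jezuw*, *bonog*, *iguduz*).
*gikow* — final consonant /w/ (voiced) → -es → *gikowes*.
The final consonant of *mumop* is /p/, which is voiceless, so the suffix is -ipi, giving *mumopipi*.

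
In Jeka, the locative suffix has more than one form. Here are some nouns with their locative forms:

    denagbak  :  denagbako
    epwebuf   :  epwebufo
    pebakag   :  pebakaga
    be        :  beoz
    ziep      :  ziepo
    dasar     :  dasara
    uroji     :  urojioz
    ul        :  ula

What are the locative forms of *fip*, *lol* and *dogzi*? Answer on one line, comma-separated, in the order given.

fipo, lola, dogzioz

The suffix is conditioned by the final sound: -o when the stem ends in a voiceless consonant (*denagbak*, *epwebuf*, *ziep*); -a when the stem ends in a voiced consonant (*pebakag*, *dasar*, *ul*); -oz when the stem ends in a vowel (*be*, *uroji*).
The final sound of *fip* is /p/, which is a voiceless consonant, so the suffix is -o, giving *fipo*.
*lol*: final sound = /l/, a voiced consonant → -a → *lola*.
Since the final sound of *dogzi* is /i/ (a vowel), it takes -oz, giving *dogzioz*.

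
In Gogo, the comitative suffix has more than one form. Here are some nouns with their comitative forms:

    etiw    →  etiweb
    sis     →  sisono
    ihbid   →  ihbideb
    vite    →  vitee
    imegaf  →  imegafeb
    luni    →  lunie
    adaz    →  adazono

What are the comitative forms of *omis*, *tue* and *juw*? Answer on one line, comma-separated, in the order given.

Looking at the final sound of each stem: -ono when the stem ends in a sibilant (*sis*, *adaz*); -eb when the stem ends in a non-sibilant consonant (*etiw*, *ihbid*, *imegaf*); -e when the stem ends in a vowel (*vite*, *luni*).
Since the final sound of *omis* is /s/ (a sibilant), it takes -ono, giving *omisono*.
Since the final sound of *tue* is /e/ (a vowel), it takes -e, giving *tuee*.
Since the final sound of *juw* is /w/ (a non-sibilant consonant), it takes -eb, giving *juweb*.

omisono, tuee, juweb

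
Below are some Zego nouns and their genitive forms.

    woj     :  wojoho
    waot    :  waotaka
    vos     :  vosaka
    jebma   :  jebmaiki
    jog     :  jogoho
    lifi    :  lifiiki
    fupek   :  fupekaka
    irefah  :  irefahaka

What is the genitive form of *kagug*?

kagugoho

The pattern is voicing of the final sound: -aka when the stem ends in a voiceless consonant (*waot*, *vos*, *fupek*, *irefah*); -oho when the stem ends in a voiced consonant (*woj*, *jog*); -iki when the stem ends in a vowel (*jebma*, *lifi*).
Since the final sound of *kagug* is /g/ (a voiced consonant), it takes -oho, giving *kagugoho*.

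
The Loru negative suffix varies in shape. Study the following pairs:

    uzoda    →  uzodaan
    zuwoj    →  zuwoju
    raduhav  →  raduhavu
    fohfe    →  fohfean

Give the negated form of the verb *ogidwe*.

The alternation tracks the final sound of the stem — -u when the stem ends in a consonant (*zuwoj*, *raduhav*); -an when the stem ends in a vowel (*uzoda*, *fohfe*).
Since the final sound of *ogidwe* is /e/ (a vowel), it takes -an, giving *ogidwean*.

ogidwean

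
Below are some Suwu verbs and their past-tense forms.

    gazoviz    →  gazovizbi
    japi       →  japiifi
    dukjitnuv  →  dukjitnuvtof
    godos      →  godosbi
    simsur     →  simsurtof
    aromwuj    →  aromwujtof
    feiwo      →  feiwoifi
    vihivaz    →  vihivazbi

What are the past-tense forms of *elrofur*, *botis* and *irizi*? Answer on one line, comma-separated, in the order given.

The alternation tracks the final sound of the stem — -bi when the stem ends in a sibilant (*gazoviz*, *godos*, *vihivaz*); -tof when the stem ends in a non-sibilant consonant (*dukjitnuv*, *simsur*, *aromwuj*); -ifi when the stem ends in a vowel (*japi*, *feiwo*).
The final sound of *elrofur* is /r/, which is a non-sibilant consonant, so the suffix is -tof, giving *elrofurtof*.
Since the final sound of *botis* is /s/ (a sibilant), it takes -bi, giving *botisbi*.
*irizi*: final sound = /i/, a vowel → -ifi → *iriziifi*.

elrofurtof, botisbi, iriziifi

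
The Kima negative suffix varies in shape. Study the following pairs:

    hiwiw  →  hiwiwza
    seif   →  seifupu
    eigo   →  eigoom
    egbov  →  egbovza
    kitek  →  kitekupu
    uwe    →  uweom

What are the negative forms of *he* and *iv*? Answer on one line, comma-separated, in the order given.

The pattern is voicing of the final sound: -upu when the stem ends in a voiceless consonant (*seif*, *kitek*); -za when the stem ends in a voiced consonant (*hiwiw*, *egbov*); -om when the stem ends in a vowel (*eigo*, *uwe*).
*he*: final sound = /e/, a vowel → -om → *heom*.
*iv*: final sound = /v/, a voiced consonant → -za → *ivza*.

heom, ivza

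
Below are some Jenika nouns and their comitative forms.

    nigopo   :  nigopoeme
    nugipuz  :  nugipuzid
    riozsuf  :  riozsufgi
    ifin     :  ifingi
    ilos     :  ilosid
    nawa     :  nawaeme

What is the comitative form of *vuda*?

vudaeme

Looking at the final sound of each stem: -id when the stem ends in a sibilant (*nugipuz*, *ilos*); -gi when the stem ends in a non-sibilant consonant (*riozsuf*, *ifin*); -eme when the stem ends in a vowel (*nigopo*, *nawa*).
*vuda* — final sound /a/ (a vowel) → -eme → *vudaeme*.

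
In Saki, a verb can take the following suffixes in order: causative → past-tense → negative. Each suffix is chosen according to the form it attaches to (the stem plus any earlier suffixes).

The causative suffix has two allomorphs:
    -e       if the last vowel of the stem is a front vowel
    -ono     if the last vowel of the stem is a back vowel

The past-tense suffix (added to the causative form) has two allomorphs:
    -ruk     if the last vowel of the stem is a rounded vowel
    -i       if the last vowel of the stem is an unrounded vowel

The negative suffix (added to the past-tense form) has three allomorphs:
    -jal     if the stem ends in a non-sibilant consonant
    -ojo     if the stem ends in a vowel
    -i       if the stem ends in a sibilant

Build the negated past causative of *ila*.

ilaonorukjal

*ila*: last vowel = /a/, a back vowel → -ono → *ilaono*.
The last vowel of the causative form *ilaono* is /o/, which is a rounded vowel, so the past-tense suffix is -ruk, giving *ilaonoruk*.
The final sound of the past-tense form *ilaonoruk* is /k/, which is a non-sibilant consonant, so the negative suffix is -jal, giving *ilaonorukjal*.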